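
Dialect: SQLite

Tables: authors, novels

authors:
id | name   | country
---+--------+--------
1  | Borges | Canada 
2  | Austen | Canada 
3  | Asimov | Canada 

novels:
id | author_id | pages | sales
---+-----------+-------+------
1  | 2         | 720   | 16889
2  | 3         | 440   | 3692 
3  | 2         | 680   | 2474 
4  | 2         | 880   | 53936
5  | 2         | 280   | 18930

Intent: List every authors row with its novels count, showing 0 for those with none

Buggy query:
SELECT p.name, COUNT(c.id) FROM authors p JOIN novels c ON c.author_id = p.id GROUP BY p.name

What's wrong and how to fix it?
Bug: INNER JOIN drops authors rows that have no matching novels rows

Fix: Switch to LEFT JOIN to retain unmatched parent rows

Corrected query:
SELECT p.name, COUNT(c.id) FROM authors p LEFT JOIN novels c ON c.author_id = p.id GROUP BY p.name

Result:
name   | COUNT(c.id)
-------+------------
Asimov | 1          
Austen | 4          
Borges | 0          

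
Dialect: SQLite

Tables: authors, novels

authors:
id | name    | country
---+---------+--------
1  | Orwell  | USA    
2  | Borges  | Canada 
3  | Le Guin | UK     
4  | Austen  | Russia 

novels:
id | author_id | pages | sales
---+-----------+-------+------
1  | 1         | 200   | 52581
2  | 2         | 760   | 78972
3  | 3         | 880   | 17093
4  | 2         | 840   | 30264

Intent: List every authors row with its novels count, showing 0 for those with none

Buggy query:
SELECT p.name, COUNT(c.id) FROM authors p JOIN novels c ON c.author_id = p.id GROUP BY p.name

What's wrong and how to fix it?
Bug: An inner join excludes parents with zero children

Fix: Switch to LEFT JOIN to retain unmatched parent rows

Corrected query:
SELECT p.name, COUNT(c.id) FROM authors p LEFT JOIN novels c ON c.author_id = p.id GROUP BY p.name

Result:
name    | COUNT(c.id)
--------+------------
Austen  | 0          
Borges  | 2          
Le Guin | 1          
Orwell  | 1          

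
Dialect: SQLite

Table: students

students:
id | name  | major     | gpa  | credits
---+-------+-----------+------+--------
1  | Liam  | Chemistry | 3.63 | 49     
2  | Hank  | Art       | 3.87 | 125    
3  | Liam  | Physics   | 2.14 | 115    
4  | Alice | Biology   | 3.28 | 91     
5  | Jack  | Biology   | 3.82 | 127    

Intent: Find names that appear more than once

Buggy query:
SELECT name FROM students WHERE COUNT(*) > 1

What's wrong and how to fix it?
Bug: COUNT(*) is an aggregate and cannot be used in WHERE

Fix: Group first, then use HAVING for the count condition

Corrected query:
SELECT name FROM students GROUP BY name HAVING COUNT(*) > 1

Result:
name
----
Liam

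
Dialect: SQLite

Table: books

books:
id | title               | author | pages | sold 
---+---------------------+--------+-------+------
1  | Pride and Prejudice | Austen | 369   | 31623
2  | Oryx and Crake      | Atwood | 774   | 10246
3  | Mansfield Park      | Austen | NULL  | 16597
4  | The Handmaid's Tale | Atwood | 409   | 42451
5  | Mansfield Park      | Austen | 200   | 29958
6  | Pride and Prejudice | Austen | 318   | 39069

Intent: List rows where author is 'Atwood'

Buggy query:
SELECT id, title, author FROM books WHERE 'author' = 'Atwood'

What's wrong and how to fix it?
Bug: Single quotes denote string literals in SQL; the column name is being compared as a constant string

Fix: Remove the quotes around the column name (or use double quotes for an identifier)

Corrected query:
SELECT id, title, author FROM books WHERE author = 'Atwood'

Result:
id | title               | author
---+---------------------+-------
2  | Oryx and Crake      | Atwood
4  | The Handmaid's Tale | Atwood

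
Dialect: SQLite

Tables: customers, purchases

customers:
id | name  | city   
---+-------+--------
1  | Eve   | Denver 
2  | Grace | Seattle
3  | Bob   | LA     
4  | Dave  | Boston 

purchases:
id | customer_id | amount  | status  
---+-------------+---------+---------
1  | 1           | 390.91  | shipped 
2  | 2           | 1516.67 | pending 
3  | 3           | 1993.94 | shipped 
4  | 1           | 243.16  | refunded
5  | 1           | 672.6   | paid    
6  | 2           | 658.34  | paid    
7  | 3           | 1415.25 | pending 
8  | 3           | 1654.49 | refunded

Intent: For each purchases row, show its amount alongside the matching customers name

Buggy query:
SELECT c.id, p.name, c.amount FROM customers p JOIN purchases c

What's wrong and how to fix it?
Bug: JOIN with no ON clause produces a cartesian product; every purchases row pairs with every customers row

Fix: Specify the join condition linking the foreign key to the parent id

Corrected query:
SELECT c.id, p.name, c.amount FROM customers p JOIN purchases c ON c.customer_id = p.id

Result:
id | name  | amount 
---+-------+--------
1  | Eve   | 390.91 
2  | Grace | 1516.67
3  | Bob   | 1993.94
4  | Eve   | 243.16 
5  | Eve   | 672.6  
6  | Grace | 658.34 
7  | Bob   | 1415.25
8  | Bob   | 1654.49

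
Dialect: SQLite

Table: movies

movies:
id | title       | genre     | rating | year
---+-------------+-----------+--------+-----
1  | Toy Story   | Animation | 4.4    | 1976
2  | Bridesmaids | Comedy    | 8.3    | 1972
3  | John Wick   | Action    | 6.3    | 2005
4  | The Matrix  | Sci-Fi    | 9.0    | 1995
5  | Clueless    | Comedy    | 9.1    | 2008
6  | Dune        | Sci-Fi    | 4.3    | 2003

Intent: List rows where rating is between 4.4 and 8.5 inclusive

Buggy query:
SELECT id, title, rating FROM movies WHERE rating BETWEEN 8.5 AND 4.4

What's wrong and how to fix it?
Bug: BETWEEN expects the lower bound first; with 8.5 AND 4.4 the range is empty

Fix: Swap the bounds so the smaller value comes first

Corrected query:
SELECT id, title, rating FROM movies WHERE rating BETWEEN 4.4 AND 8.5

Result:
id | title       | rating
---+-------------+-------
1  | Toy Story   | 4.4   
2  | Bridesmaids | 8.3   
3  | John Wick   | 6.3   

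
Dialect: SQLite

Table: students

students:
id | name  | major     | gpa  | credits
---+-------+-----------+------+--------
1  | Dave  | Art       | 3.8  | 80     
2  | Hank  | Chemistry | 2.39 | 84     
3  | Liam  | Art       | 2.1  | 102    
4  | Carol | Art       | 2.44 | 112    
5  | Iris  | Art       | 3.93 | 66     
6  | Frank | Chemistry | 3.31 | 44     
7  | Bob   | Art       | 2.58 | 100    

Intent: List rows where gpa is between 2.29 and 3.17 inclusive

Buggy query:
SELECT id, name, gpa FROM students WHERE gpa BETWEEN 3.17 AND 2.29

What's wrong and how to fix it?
Bug: BETWEEN expects the lower bound first; with 3.17 AND 2.29 the range is empty

Fix: Swap the bounds so the smaller value comes first

Corrected query:
SELECT id, name, gpa FROM students WHERE gpa BETWEEN 2.29 AND 3.17

Result:
id | name  | gpa 
---+-------+-----
2  | Hank  | 2.39
4  | Carol | 2.44
7  | Bob   | 2.58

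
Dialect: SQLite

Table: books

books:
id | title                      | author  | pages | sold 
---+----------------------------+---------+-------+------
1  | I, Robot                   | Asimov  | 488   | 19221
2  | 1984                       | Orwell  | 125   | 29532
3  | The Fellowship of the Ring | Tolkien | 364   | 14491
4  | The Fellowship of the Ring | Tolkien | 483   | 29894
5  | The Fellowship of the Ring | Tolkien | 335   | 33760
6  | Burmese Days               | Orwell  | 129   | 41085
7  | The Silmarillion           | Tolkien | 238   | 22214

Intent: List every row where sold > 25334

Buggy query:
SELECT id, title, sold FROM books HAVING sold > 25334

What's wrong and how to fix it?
Bug: HAVING filters the output of aggregation, but this query has no GROUP BY and no aggregate functions, so SQLite rejects it (HAVING clause on a non-aggregate query); the condition here is per row

Fix: Replace HAVING with WHERE since the condition applies to individual rows

Corrected query:
SELECT id, title, sold FROM books WHERE sold > 25334

Result:
id | title                      | sold 
---+----------------------------+------
2  | 1984                       | 29532
4  | The Fellowship of the Ring | 29894
5  | The Fellowship of the Ring | 33760
6  | Burmese Days               | 41085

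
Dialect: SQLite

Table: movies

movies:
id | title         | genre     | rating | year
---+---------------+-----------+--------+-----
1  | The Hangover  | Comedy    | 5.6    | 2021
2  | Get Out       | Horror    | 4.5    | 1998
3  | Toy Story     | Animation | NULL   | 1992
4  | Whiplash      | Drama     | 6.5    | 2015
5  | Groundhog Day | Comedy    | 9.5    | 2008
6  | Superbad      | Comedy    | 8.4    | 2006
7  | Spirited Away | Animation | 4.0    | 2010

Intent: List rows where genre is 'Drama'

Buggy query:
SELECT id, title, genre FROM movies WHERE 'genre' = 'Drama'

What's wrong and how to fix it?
Bug: 'genre' in single quotes is a string literal, not the column; the comparison is literal-vs-literal and never true

Fix: Remove the quotes around the column name (or use double quotes for an identifier)

Corrected query:
SELECT id, title, genre FROM movies WHERE genre = 'Drama'

Result:
id | title    | genre
---+----------+------
4  | Whiplash | Drama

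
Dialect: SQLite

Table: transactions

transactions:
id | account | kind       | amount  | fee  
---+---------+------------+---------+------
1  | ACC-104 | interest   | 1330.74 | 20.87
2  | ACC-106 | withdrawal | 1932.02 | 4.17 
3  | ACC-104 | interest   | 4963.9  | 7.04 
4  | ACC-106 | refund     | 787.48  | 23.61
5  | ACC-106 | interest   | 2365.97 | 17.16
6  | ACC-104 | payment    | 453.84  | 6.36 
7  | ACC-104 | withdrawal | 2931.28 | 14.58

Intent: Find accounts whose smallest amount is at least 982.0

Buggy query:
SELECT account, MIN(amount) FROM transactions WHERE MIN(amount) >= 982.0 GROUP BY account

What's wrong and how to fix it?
Bug: MIN() in WHERE is a misuse of aggregate

Fix: Use HAVING for the per-group MIN condition

Corrected query:
SELECT account, MIN(amount) FROM transactions GROUP BY account HAVING MIN(amount) >= 982.0

Result:
(no rows)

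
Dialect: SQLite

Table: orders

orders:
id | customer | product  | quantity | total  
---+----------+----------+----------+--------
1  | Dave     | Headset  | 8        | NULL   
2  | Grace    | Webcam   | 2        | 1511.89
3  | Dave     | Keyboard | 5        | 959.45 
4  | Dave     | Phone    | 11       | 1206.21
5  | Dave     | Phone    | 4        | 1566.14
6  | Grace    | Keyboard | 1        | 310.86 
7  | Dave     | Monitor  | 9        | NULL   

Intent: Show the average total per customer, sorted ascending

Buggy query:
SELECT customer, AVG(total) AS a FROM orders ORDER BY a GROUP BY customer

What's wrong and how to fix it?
Bug: ORDER BY appears before GROUP BY; SQL clause order requires GROUP BY first

Fix: Move ORDER BY to the end, after GROUP BY

Corrected query:
SELECT customer, AVG(total) AS a FROM orders GROUP BY customer ORDER BY a

Result:
customer | a          
---------+------------
Grace    | 911.375    
Dave     | 1243.933333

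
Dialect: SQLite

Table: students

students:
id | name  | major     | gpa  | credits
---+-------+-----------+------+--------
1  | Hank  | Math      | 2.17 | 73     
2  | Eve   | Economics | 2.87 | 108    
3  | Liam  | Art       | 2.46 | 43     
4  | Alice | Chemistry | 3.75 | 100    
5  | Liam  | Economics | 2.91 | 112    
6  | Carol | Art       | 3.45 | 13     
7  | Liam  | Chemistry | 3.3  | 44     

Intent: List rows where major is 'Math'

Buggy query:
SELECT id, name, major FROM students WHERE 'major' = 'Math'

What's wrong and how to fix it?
Bug: Single quotes denote string literals in SQL; the column name is being compared as a constant string

Fix: Remove the quotes around the column name (or use double quotes for an identifier)

Corrected query:
SELECT id, name, major FROM students WHERE major = 'Math'

Result:
id | name | major
---+------+------
1  | Hank | Math 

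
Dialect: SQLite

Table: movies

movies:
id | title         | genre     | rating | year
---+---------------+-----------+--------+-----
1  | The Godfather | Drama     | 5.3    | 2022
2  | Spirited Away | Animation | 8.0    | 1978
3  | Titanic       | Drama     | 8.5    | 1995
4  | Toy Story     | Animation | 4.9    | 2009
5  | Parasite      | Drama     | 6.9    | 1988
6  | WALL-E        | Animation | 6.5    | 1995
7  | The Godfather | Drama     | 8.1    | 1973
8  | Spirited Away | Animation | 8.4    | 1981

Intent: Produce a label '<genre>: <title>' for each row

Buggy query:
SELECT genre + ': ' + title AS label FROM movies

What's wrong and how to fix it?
Bug: '+' is numeric addition; on text columns SQLite converts them to 0 instead of concatenating

Fix: Use the || operator for string concatenation

Corrected query:
SELECT genre || ': ' || title AS label FROM movies

Result:
label                   
------------------------
Drama: The Godfather    
Animation: Spirited Away
Drama: Titanic          
Animation: Toy Story    
Drama: Parasite         
Animation: WALL-E       
Drama: The Godfather    
Animation: Spirited Away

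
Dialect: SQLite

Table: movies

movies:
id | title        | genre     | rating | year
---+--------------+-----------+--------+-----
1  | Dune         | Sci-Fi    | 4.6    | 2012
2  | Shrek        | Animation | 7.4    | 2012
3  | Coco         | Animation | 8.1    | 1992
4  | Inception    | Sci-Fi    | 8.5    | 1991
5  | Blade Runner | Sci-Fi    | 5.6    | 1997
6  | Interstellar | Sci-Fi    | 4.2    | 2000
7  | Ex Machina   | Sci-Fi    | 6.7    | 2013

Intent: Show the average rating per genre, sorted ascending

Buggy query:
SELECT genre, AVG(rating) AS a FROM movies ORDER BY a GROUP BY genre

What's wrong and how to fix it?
Bug: ORDER BY appears before GROUP BY; SQL clause order requires GROUP BY first

Fix: Move ORDER BY to the end, after GROUP BY

Corrected query:
SELECT genre, AVG(rating) AS a FROM movies GROUP BY genre ORDER BY a

Result:
genre     | a   
----------+-----
Sci-Fi    | 5.92
Animation | 7.75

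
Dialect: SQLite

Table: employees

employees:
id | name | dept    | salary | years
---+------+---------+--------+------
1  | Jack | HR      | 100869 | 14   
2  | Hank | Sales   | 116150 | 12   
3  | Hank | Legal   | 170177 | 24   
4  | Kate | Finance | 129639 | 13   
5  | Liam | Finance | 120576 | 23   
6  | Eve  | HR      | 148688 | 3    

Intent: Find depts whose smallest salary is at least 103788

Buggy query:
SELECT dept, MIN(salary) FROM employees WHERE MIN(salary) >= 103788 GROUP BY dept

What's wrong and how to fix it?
Bug: MIN() in WHERE is a misuse of aggregate

Fix: Replace WHERE with HAVING after the GROUP BY

Corrected query:
SELECT dept, MIN(salary) FROM employees GROUP BY dept HAVING MIN(salary) >= 103788

Result:
dept    | MIN(salary)
--------+------------
Finance | 120576     
Legal   | 170177     
Sales   | 116150     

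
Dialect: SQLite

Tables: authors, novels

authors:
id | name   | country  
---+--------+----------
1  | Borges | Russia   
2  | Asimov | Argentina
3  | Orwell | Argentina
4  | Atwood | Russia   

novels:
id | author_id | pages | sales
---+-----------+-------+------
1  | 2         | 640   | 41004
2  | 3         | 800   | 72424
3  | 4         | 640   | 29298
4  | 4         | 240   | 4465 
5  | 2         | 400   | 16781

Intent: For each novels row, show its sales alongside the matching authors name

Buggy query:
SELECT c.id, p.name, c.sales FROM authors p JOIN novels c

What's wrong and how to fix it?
Bug: Missing join condition: each novels row is matched to all authors rows instead of just its own

Fix: Add ON c.author_id = p.id to the JOIN

Corrected query:
SELECT c.id, p.name, c.sales FROM authors p JOIN novels c ON c.author_id = p.id

Result:
id | name   | sales
---+--------+------
1  | Asimov | 41004
2  | Orwell | 72424
3  | Atwood | 29298
4  | Atwood | 4465 
5  | Asimov | 16781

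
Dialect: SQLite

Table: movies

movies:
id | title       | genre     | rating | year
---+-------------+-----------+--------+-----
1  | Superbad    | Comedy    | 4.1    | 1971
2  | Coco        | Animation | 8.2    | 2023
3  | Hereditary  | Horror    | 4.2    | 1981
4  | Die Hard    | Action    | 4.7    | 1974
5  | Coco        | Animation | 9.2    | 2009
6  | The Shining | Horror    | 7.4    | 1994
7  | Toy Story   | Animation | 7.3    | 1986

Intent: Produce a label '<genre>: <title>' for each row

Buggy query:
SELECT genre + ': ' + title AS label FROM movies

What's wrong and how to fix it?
Bug: SQLite uses || for string concatenation; + coerces text to numbers (yielding 0)

Fix: Replace + with || to concatenate text

Corrected query:
SELECT genre || ': ' || title AS label FROM movies

Result:
label               
--------------------
Comedy: Superbad    
Animation: Coco     
Horror: Hereditary  
Action: Die Hard    
Animation: Coco     
Horror: The Shining 
Animation: Toy Story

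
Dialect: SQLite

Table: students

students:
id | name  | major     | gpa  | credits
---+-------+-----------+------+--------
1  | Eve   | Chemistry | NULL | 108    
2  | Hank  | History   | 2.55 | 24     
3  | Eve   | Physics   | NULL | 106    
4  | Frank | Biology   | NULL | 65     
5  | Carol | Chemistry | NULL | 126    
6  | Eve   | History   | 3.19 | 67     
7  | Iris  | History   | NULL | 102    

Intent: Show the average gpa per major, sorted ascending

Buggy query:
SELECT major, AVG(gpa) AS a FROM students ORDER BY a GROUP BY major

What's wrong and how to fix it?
Bug: GROUP BY must precede ORDER BY

Fix: Move ORDER BY to the end, after GROUP BY

Corrected query:
SELECT major, AVG(gpa) AS a FROM students GROUP BY major ORDER BY a

Result:
major     | a   
----------+-----
Biology   | NULL
Chemistry | NULL
Physics   | NULL
History   | 2.87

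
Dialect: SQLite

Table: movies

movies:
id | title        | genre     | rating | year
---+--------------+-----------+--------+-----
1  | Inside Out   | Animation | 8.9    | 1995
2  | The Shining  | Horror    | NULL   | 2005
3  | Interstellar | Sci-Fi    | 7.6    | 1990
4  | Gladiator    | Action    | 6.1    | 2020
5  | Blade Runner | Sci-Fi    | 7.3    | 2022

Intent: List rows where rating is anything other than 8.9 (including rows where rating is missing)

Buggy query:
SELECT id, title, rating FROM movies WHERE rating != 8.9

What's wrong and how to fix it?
Bug: 'rating != 8.9' is unknown when rating is NULL, so NULL rows are silently excluded

Fix: Handle NULL separately with IS NULL alongside the inequality

Corrected query:
SELECT id, title, rating FROM movies WHERE rating != 8.9 OR rating IS NULL

Result:
id | title        | rating
---+--------------+-------
2  | The Shining  | NULL  
3  | Interstellar | 7.6   
4  | Gladiator    | 6.1   
5  | Blade Runner | 7.3   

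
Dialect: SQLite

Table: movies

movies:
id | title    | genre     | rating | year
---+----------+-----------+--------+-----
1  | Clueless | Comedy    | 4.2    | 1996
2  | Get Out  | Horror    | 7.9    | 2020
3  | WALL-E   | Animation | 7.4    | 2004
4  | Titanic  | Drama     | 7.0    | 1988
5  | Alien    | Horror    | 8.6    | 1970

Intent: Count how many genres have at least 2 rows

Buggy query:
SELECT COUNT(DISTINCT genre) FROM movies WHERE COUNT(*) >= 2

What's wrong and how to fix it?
Bug: WHERE filters individual rows, not groups, so a group-level COUNT is invalid there

Fix: Group first with HAVING COUNT(*) >= 2, then COUNT the resulting groups

Corrected query:
SELECT COUNT(*) FROM (SELECT genre FROM movies GROUP BY genre HAVING COUNT(*) >= 2)

Result:
COUNT(*)
--------
1       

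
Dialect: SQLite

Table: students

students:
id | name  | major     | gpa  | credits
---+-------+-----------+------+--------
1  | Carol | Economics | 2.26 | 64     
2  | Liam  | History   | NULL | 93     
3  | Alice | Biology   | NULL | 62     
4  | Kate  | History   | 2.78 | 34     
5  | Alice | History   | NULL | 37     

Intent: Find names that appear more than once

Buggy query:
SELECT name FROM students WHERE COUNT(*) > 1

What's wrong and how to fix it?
Bug: WHERE can't reference COUNT(*); aggregates are computed after WHERE

Fix: GROUP BY name, then filter groups with HAVING COUNT(*) > 1

Corrected query:
SELECT name FROM students GROUP BY name HAVING COUNT(*) > 1

Result:
name 
-----
Alice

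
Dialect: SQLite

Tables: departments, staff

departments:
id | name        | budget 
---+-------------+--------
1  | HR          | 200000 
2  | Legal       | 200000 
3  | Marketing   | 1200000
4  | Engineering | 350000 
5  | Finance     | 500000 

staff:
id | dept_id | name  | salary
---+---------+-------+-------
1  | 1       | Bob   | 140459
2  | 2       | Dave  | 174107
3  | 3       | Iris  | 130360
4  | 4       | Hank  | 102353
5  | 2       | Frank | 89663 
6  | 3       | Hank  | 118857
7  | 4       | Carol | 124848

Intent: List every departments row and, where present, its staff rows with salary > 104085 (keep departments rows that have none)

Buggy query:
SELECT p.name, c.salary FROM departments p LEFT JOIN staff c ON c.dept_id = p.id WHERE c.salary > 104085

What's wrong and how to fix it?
Bug: A WHERE condition on the right-hand table after LEFT JOIN drops unmatched parents

Fix: Put 'c.salary > 104085' in the JOIN's ON clause instead of WHERE

Corrected query:
SELECT p.name, c.salary FROM departments p LEFT JOIN staff c ON c.dept_id = p.id AND c.salary > 104085

Result:
name        | salary
------------+-------
HR          | 140459
Legal       | 174107
Marketing   | 118857
Marketing   | 130360
Engineering | 124848
Finance     | NULL  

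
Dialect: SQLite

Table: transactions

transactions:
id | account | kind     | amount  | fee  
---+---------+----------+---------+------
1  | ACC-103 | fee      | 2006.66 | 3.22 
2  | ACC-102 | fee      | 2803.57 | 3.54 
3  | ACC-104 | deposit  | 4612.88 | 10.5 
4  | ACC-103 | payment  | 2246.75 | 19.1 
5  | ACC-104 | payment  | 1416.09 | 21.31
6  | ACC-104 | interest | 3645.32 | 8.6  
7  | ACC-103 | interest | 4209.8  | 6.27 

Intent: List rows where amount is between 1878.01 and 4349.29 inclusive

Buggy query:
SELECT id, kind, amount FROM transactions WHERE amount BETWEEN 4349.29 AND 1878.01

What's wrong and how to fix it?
Bug: The bounds are reversed; BETWEEN a AND b requires a <= b to match anything

Fix: Write BETWEEN 1878.01 AND 4349.29

Corrected query:
SELECT id, kind, amount FROM transactions WHERE amount BETWEEN 1878.01 AND 4349.29

Result:
id | kind     | amount 
---+----------+--------
1  | fee      | 2006.66
2  | fee      | 2803.57
4  | payment  | 2246.75
6  | interest | 3645.32
7  | interest | 4209.8 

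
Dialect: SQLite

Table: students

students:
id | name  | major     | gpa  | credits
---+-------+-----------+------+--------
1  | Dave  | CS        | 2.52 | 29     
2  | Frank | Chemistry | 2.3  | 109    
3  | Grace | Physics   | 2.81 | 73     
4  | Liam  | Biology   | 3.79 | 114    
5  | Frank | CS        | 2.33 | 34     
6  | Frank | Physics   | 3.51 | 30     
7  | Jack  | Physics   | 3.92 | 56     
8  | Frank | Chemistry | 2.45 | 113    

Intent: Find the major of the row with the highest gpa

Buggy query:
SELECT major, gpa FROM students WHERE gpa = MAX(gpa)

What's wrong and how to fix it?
Bug: MAX(gpa) is an aggregate and cannot be used directly in WHERE

Fix: Wrap MAX in a scalar subquery so WHERE compares against a single value

Corrected query:
SELECT major, gpa FROM students WHERE gpa = (SELECT MAX(gpa) FROM students)

Result:
major   | gpa 
--------+-----
Physics | 3.92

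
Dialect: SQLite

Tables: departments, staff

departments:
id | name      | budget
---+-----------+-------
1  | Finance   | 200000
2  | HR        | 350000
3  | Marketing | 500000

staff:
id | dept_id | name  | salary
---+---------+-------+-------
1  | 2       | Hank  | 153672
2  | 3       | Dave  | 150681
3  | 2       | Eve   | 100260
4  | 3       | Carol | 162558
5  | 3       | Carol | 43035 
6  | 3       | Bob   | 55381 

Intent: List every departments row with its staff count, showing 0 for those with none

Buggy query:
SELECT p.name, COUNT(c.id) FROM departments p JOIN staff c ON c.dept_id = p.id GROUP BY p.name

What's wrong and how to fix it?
Bug: INNER JOIN drops departments rows that have no matching staff rows

Fix: Switch to LEFT JOIN to retain unmatched parent rows

Corrected query:
SELECT p.name, COUNT(c.id) FROM departments p LEFT JOIN staff c ON c.dept_id = p.id GROUP BY p.name

Result:
name      | COUNT(c.id)
----------+------------
Finance   | 0          
HR        | 2          
Marketing | 4          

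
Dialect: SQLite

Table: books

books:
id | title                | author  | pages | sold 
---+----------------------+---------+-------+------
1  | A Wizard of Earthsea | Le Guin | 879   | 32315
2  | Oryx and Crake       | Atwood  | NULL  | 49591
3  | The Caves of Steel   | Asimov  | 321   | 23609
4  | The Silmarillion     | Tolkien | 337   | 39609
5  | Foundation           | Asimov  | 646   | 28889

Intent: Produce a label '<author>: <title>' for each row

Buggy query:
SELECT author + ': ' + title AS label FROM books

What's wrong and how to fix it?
Bug: '+' is numeric addition; on text columns SQLite converts them to 0 instead of concatenating

Fix: Replace + with || to concatenate text

Corrected query:
SELECT author || ': ' || title AS label FROM books

Result:
label                        
-----------------------------
Le Guin: A Wizard of Earthsea
Atwood: Oryx and Crake       
Asimov: The Caves of Steel   
Tolkien: The Silmarillion    
Asimov: Foundation           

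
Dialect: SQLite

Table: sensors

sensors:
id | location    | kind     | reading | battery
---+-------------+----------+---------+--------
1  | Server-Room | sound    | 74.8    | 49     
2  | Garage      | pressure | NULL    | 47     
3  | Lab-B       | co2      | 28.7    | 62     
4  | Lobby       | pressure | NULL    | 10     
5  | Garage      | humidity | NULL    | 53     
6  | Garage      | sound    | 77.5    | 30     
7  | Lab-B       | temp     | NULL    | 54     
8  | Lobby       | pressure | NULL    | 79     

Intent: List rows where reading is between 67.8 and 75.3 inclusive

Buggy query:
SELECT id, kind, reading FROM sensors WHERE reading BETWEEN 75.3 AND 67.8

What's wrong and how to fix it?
Bug: The bounds are reversed; BETWEEN a AND b requires a <= b to match anything

Fix: Swap the bounds so the smaller value comes first

Corrected query:
SELECT id, kind, reading FROM sensors WHERE reading BETWEEN 67.8 AND 75.3

Result:
id | kind  | reading
---+-------+--------
1  | sound | 74.8   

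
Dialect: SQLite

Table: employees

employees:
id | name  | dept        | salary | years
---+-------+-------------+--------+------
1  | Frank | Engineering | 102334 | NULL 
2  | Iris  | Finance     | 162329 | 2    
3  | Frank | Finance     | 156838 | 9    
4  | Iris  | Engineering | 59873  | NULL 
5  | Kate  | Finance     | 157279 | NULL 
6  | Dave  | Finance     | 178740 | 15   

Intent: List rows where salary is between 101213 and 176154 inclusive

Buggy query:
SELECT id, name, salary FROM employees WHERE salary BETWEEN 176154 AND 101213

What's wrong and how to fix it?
Bug: BETWEEN expects the lower bound first; with 176154 AND 101213 the range is empty

Fix: Swap the bounds so the smaller value comes first

Corrected query:
SELECT id, name, salary FROM employees WHERE salary BETWEEN 101213 AND 176154

Result:
id | name  | salary
---+-------+-------
1  | Frank | 102334
2  | Iris  | 162329
3  | Frank | 156838
5  | Kate  | 157279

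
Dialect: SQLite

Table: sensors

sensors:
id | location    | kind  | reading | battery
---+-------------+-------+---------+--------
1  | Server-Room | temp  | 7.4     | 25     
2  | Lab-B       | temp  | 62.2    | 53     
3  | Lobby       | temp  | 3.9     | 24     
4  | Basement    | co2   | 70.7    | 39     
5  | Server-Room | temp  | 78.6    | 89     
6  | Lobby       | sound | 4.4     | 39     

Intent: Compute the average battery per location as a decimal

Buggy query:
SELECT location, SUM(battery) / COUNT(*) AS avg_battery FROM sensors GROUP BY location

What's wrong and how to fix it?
Bug: Both operands are integers, so '/' performs integer division and truncates

Fix: Multiply by 1.0 (or CAST to REAL) to force floating-point division

Corrected query:
SELECT location, SUM(battery) * 1.0 / COUNT(*) AS avg_battery FROM sensors GROUP BY location

Result:
location    | avg_battery
------------+------------
Basement    | 39         
Lab-B       | 53         
Lobby       | 31.5       
Server-Room | 57         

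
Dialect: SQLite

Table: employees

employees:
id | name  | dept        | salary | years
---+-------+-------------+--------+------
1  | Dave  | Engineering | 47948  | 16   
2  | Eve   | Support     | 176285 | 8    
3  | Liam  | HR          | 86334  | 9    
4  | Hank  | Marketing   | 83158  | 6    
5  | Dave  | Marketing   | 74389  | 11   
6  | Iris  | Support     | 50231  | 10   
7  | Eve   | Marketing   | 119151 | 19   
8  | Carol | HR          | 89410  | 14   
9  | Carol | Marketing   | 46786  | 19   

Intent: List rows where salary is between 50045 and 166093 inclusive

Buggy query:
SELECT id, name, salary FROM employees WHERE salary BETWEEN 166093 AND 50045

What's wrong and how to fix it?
Bug: The bounds are reversed; BETWEEN a AND b requires a <= b to match anything

Fix: Write BETWEEN 50045 AND 166093

Corrected query:
SELECT id, name, salary FROM employees WHERE salary BETWEEN 50045 AND 166093

Result:
id | name  | salary
---+-------+-------
3  | Liam  | 86334 
4  | Hank  | 83158 
5  | Dave  | 74389 
6  | Iris  | 50231 
7  | Eve   | 119151
8  | Carol | 89410 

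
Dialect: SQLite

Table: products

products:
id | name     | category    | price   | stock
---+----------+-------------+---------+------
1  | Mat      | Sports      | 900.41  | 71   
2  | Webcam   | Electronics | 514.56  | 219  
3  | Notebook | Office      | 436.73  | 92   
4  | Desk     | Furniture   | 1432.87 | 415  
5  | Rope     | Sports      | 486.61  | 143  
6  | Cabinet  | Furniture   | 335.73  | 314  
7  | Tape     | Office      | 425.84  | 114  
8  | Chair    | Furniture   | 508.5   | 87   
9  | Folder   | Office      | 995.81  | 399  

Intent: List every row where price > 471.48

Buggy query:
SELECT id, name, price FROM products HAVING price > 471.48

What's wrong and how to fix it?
Bug: HAVING filters the output of aggregation, but this query has no GROUP BY and no aggregate functions, so SQLite rejects it (HAVING clause on a non-aggregate query); the condition here is per row

Fix: Replace HAVING with WHERE since the condition applies to individual rows

Corrected query:
SELECT id, name, price FROM products WHERE price > 471.48

Result:
id | name   | price  
---+--------+--------
1  | Mat    | 900.41 
2  | Webcam | 514.56 
4  | Desk   | 1432.87
5  | Rope   | 486.61 
8  | Chair  | 508.5  
9  | Folder | 995.81 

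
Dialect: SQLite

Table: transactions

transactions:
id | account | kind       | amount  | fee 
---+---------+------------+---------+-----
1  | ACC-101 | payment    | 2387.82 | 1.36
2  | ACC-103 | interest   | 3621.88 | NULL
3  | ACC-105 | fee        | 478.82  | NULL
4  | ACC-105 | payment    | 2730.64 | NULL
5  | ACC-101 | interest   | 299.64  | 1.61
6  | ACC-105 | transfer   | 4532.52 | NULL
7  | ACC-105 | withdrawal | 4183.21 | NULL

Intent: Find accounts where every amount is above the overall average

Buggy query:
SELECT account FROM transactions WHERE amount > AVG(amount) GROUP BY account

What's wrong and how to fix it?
Bug: AVG() is an aggregate; it can't sit directly in WHERE

Fix: Compute the overall average in a scalar subquery and compare each group's MIN against it in HAVING

Corrected query:
SELECT account FROM transactions GROUP BY account HAVING MIN(amount) > (SELECT AVG(amount) FROM transactions)

Result:
account
-------
ACC-103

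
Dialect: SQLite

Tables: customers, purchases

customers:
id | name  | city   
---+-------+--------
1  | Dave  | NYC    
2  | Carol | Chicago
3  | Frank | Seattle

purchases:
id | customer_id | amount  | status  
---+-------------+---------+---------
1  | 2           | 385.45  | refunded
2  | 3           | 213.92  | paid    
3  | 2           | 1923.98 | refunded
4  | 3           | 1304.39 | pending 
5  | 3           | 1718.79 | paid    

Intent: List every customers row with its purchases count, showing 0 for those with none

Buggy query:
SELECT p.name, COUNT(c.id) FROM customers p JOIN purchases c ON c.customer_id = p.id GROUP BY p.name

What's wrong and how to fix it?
Bug: An inner join excludes parents with zero children

Fix: Use LEFT JOIN so parents without children still appear (COUNT(c.id) gives 0)

Corrected query:
SELECT p.name, COUNT(c.id) FROM customers p LEFT JOIN purchases c ON c.customer_id = p.id GROUP BY p.name

Result:
name  | COUNT(c.id)
------+------------
Carol | 2          
Dave  | 0          
Frank | 3          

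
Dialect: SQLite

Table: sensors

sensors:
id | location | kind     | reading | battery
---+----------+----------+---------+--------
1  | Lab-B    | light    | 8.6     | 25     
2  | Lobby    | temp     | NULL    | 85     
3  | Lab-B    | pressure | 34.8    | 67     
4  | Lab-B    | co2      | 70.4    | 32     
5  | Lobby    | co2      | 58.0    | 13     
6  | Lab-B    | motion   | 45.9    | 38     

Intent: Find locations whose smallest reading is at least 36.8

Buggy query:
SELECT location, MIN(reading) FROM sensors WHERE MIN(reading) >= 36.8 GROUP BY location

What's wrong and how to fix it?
Bug: Aggregates like MIN are computed per group after WHERE runs

Fix: Use HAVING for the per-group MIN condition

Corrected query:
SELECT location, MIN(reading) FROM sensors GROUP BY location HAVING MIN(reading) >= 36.8

Result:
location | MIN(reading)
---------+-------------
Lobby    | 58          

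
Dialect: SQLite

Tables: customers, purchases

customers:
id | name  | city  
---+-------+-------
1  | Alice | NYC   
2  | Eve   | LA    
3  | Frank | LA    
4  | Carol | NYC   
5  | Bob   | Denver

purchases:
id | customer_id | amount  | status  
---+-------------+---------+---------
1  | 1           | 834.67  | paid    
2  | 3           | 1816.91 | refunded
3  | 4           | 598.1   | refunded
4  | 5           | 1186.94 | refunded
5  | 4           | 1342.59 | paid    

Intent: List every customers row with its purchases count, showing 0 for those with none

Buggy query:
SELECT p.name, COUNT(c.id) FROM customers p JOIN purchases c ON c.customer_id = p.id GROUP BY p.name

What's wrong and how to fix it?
Bug: An inner join excludes parents with zero children

Fix: Switch to LEFT JOIN to retain unmatched parent rows

Corrected query:
SELECT p.name, COUNT(c.id) FROM customers p LEFT JOIN purchases c ON c.customer_id = p.id GROUP BY p.name

Result:
name  | COUNT(c.id)
------+------------
Alice | 1          
Bob   | 1          
Carol | 2          
Eve   | 0          
Frank | 1          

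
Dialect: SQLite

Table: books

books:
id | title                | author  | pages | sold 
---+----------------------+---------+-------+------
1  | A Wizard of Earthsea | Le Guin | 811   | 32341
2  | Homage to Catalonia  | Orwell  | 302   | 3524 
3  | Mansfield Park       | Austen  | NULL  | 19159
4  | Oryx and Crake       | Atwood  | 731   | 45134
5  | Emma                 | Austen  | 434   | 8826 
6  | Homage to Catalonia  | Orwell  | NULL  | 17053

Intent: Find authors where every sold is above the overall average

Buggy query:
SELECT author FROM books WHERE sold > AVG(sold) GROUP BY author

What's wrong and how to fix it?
Bug: AVG() is an aggregate; it can't sit directly in WHERE

Fix: Use a subquery for AVG and a HAVING MIN(...) filter so the condition holds for every row in the group

Corrected query:
SELECT author FROM books GROUP BY author HAVING MIN(sold) > (SELECT AVG(sold) FROM books)

Result:
author 
-------
Atwood 
Le Guin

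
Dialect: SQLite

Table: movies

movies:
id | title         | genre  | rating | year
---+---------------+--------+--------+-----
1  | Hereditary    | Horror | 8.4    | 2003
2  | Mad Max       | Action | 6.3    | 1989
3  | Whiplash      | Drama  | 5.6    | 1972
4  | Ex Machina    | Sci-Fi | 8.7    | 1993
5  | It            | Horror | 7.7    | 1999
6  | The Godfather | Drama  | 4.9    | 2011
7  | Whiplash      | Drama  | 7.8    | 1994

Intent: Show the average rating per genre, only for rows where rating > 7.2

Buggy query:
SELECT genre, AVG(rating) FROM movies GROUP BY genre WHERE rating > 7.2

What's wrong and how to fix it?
Bug: WHERE cannot follow GROUP BY

Fix: Place WHERE between FROM and GROUP BY

Corrected query:
SELECT genre, AVG(rating) FROM movies WHERE rating > 7.2 GROUP BY genre

Result:
genre  | AVG(rating)
-------+------------
Drama  | 7.8        
Horror | 8.05       
Sci-Fi | 8.7        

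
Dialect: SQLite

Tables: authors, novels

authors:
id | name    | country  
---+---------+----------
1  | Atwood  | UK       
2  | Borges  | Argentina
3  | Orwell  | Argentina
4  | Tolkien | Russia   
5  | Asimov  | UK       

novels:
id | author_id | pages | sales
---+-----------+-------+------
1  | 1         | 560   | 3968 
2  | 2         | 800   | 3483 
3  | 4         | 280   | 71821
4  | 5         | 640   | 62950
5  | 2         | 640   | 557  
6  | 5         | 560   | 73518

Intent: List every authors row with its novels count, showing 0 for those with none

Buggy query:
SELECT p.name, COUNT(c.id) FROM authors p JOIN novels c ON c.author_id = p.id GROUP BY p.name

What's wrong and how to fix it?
Bug: An inner join excludes parents with zero children

Fix: Switch to LEFT JOIN to retain unmatched parent rows

Corrected query:
SELECT p.name, COUNT(c.id) FROM authors p LEFT JOIN novels c ON c.author_id = p.id GROUP BY p.name

Result:
name    | COUNT(c.id)
--------+------------
Asimov  | 2          
Atwood  | 1          
Borges  | 2          
Orwell  | 0          
Tolkien | 1          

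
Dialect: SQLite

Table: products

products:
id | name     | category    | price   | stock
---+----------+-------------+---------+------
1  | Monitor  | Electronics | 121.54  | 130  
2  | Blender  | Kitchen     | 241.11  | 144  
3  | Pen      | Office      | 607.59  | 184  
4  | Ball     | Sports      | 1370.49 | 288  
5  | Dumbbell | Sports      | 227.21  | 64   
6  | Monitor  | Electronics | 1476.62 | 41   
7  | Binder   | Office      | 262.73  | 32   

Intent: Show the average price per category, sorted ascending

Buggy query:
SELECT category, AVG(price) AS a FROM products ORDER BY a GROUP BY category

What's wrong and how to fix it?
Bug: GROUP BY must precede ORDER BY

Fix: Move ORDER BY to the end, after GROUP BY

Corrected query:
SELECT category, AVG(price) AS a FROM products GROUP BY category ORDER BY a

Result:
category    | a     
------------+-------
Kitchen     | 241.11
Office      | 435.16
Sports      | 798.85
Electronics | 799.08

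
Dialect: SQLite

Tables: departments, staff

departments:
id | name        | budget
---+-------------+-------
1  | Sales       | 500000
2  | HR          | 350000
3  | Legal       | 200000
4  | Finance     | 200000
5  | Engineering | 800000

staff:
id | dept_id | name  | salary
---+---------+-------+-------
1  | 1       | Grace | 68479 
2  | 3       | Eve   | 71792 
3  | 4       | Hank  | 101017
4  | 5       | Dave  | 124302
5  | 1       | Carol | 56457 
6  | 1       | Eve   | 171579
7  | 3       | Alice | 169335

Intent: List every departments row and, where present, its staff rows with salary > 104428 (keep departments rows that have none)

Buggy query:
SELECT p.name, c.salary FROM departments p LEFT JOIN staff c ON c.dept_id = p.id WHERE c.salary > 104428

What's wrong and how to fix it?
Bug: Filtering c.salary in WHERE discards the NULL rows produced by LEFT JOIN, turning it into an inner join

Fix: Move the right-table condition into the ON clause so unmatched parents are kept

Corrected query:
SELECT p.name, c.salary FROM departments p LEFT JOIN staff c ON c.dept_id = p.id AND c.salary > 104428

Result:
name        | salary
------------+-------
Sales       | 171579
HR          | NULL  
Legal       | 169335
Finance     | NULL  
Engineering | 124302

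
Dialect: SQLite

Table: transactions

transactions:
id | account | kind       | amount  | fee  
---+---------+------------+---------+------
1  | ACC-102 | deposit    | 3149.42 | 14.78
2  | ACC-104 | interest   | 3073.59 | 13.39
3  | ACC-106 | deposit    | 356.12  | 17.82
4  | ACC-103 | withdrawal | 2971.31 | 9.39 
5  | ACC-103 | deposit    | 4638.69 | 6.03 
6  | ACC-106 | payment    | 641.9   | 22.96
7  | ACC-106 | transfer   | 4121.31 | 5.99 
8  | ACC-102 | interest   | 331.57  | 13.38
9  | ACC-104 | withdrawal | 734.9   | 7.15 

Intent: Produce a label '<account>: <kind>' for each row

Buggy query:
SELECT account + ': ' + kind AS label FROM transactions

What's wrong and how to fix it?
Bug: '+' is numeric addition; on text columns SQLite converts them to 0 instead of concatenating

Fix: Use the || operator for string concatenation

Corrected query:
SELECT account || ': ' || kind AS label FROM transactions

Result:
label              
-------------------
ACC-102: deposit   
ACC-104: interest  
ACC-106: deposit   
ACC-103: withdrawal
ACC-103: deposit   
ACC-106: payment   
ACC-106: transfer  
ACC-102: interest  
ACC-104: withdrawal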